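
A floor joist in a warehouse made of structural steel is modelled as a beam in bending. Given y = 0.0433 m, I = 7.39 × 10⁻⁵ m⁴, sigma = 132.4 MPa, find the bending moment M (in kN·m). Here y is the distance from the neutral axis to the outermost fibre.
Model: a beam in bending, so sigma = (M·y) / I.
Solve for M: M = (sigma·I) / y.
Convert to SI units:
  sigma = 132.4 MPa = 1.324 × 10⁸ Pa
Substitute:
  M = ((1.324 × 10⁸) × (7.39 × 10⁻⁵)) / 0.0433
  M = 226000 N·m
Convert: M = 226000 N·m = 226 kN·m
Final answer: M = 226 kN·m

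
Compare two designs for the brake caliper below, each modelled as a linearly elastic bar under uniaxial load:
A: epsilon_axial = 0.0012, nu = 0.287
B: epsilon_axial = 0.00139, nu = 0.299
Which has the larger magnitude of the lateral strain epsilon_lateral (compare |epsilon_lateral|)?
Model: a linearly elastic bar under uniaxial load, so epsilon_lateral = -nu·epsilon_axial (SI units).
  A: epsilon_lateral = -(0.287 × 0.0012) = -0.0003444
  B: epsilon_lateral = -(0.299 × 0.00139) = -0.0004156
|epsilon_lateral|: A = 0.0003444, B = 0.0004156, so B is larger in magnitude.
Final answer: B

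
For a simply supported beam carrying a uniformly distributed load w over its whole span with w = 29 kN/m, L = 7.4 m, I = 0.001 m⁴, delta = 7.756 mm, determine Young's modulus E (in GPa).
Model: a simply supported beam carrying a uniformly distributed load w over its whole span, so delta = (5·w·L^4) / (384·E·I).
Solve for E: E = (5·w·L^4) / (384·delta·I).
Convert to SI units:
  w = 29 kN/m = 29000 N/m
  delta = 7.756 mm = 0.007756 m
Substitute:
  E = (5 × 29000 × 7.4^4) / (384 × 0.007756 × 0.001)
  E = 1.46 × 10¹¹ Pa
Convert: E = 1.46 × 10¹¹ Pa = 146 GPa
Final answer: E = 146 GPa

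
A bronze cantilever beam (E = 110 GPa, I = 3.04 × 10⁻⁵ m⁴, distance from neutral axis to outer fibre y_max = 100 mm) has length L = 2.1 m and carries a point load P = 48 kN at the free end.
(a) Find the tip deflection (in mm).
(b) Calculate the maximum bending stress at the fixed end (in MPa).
(a) Tip deflection of a cantilever with an end point load: δ = P·L^3 / (3·E·I). Convert P = 48 kN = 48000 N, E = 110 GPa = 1.1 × 10¹¹ Pa.
  δ = (48000 × 2.1^3) / (3 × (1.1 × 10¹¹) × (3.04 × 10⁻⁵)) = 0.04431 m = 44.31 mm
(b) Maximum bending moment at the fixed end: M = P·L = 48000 × 2.1 = 100800 N·m. Convert y_max = 100 mm = 0.1 m.
  σ = M·y_max / I = (100800 × 0.1) / (3.04 × 10⁻⁵) = 3.316 × 10⁸ Pa = 331.6 MPa
Final answer: (a) δ = 44.31 mm, (b) σ = 331.6 MPa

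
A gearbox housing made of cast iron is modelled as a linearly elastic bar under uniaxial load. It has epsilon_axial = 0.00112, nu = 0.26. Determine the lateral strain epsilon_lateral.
Model: a linearly elastic bar under uniaxial load, so epsilon_lateral = -nu·epsilon_axial.
Substitute:
  epsilon_lateral = -(0.26 × 0.00112)
  epsilon_lateral = -0.0002912
Final answer: epsilon_lateral = -0.0002912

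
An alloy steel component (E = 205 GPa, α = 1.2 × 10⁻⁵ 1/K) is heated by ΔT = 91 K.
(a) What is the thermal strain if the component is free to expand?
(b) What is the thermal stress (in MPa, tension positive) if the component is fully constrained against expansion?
(a) Free thermal strain ε_th = α·ΔT = (1.2 × 10⁻⁵) × 91 = 0.001092
(b) Fully constrained, the expansion is suppressed, so σ = -E·α·ΔT. Convert E = 205 GPa = 2.05 × 10¹¹ Pa.
  σ = -(2.05 × 10¹¹) × (1.2 × 10⁻⁵) × 91 = -2.239 × 10⁸ Pa = -223.9 MPa (compressive)
Final answer: (a) ε_th = 0.001092, (b) σ = -223.9 MPa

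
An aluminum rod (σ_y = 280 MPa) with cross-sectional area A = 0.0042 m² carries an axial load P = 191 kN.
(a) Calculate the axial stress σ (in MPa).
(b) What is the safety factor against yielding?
(a) Axial stress σ = P/A. Convert P = 191 kN = 191000 N.
  σ = 191000 / 0.0042 = 4.548 × 10⁷ Pa = 45.48 MPa
(b) Safety factor SF = σ_y/σ = 280 / 45.48 = 6.157
Final answer: (a) σ = 45.48 MPa, (b) SF = 6.157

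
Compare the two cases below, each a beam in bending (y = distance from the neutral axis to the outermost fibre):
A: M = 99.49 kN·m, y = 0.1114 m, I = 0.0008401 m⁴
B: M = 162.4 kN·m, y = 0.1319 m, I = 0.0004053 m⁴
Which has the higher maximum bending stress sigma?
Model: a beam in bending (y = distance from the neutral axis to the outermost fibre), so sigma = (M·y) / I (SI units).
  A: sigma = (99490 × 0.1114) / 0.0008401 = 1.319 × 10⁷ Pa = 13.19 MPa
  B: sigma = (162400 × 0.1319) / 0.0004053 = 5.285 × 10⁷ Pa = 52.85 MPa
52.85 MPa > 13.19 MPa, so B is larger.
Final answer: B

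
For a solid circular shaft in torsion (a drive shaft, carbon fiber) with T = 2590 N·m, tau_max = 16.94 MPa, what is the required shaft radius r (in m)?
Model: a solid circular shaft in torsion, so tau_max = (2·T) / (π·r^3).
Solve for r: r = ((2·T) / (π·tau_max))^(1/3).
Convert to SI units:
  tau_max = 16.94 MPa = 1.694 × 10⁷ Pa
Substitute:
  r = ((2 × 2590) / (π × (1.694 × 10⁷)))^(1/3)
  r = 0.046 m
Final answer: r = 0.046 m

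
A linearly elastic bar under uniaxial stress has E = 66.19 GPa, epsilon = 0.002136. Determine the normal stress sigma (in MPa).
Model: a linearly elastic bar under uniaxial stress, so sigma = E·epsilon.
Convert to SI units:
  E = 66.19 GPa = 6.619 × 10¹⁰ Pa
Substitute:
  sigma = (6.619 × 10¹⁰) × 0.002136
  sigma = 1.414 × 10⁸ Pa
Convert: sigma = 1.414 × 10⁸ Pa = 141.4 MPa
Final answer: sigma = 141.4 MPa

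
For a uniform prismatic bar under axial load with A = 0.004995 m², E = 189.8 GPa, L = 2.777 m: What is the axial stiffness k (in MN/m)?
Model: a uniform prismatic bar under axial load, so k = (A·E) / L.
Convert to SI units:
  E = 189.8 GPa = 1.898 × 10¹¹ Pa
Substitute:
  k = (0.004995 × (1.898 × 10¹¹)) / 2.777
  k = 3.414 × 10⁸ N/m
Convert: k = 3.414 × 10⁸ N/m = 341.4 MN/m
Final answer: k = 341.4 MN/m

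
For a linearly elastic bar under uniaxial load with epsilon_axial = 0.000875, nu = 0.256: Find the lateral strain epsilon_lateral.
Model: a linearly elastic bar under uniaxial load, so epsilon_lateral = -nu·epsilon_axial.
Substitute:
  epsilon_lateral = -(0.256 × 0.000875)
  epsilon_lateral = -0.000224
Final answer: epsilon_lateral = -0.000224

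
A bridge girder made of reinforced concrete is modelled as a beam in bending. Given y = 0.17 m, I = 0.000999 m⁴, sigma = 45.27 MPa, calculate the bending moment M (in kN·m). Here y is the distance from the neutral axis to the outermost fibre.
Model: a beam in bending, so sigma = (M·y) / I.
Solve for M: M = (sigma·I) / y.
Convert to SI units:
  sigma = 45.27 MPa = 4.527 × 10⁷ Pa
Substitute:
  M = ((4.527 × 10⁷) × 0.000999) / 0.17
  M = 266000 N·m
Convert: M = 266000 N·m = 266 kN·m
Final answer: M = 266 kN·m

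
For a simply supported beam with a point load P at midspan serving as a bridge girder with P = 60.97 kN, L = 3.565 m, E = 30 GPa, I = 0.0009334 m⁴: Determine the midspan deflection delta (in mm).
Model: a simply supported beam with a point load P at midspan, so delta = (P·L^3) / (48·E·I).
Convert to SI units:
  P = 60.97 kN = 60970 N
  E = 30 GPa = 3 × 10¹⁰ Pa
Substitute:
  delta = (60970 × 3.565^3) / (48 × (3 × 10¹⁰) × 0.0009334)
  delta = 0.002055 m
Convert: delta = 0.002055 m = 2.055 mm
Final answer: delta = 2.055 mm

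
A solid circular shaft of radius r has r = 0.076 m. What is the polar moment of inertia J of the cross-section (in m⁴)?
Model: a solid circular shaft of radius r, so J = (π·r^4) / 2.
Substitute:
  J = (π × 0.076^4) / 2
  J = 5.241 × 10⁻⁵ m⁴
Final answer: J = 5.241 × 10⁻⁵ m⁴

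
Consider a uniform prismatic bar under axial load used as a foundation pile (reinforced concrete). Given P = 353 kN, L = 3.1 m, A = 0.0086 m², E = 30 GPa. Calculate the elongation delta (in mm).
Model: a uniform prismatic bar under axial load, so delta = (P·L) / (A·E).
Convert to SI units:
  P = 353 kN = 353000 N
  E = 30 GPa = 3 × 10¹⁰ Pa
Substitute:
  delta = (353000 × 3.1) / (0.0086 × (3 × 10¹⁰))
  delta = 0.004241 m
Convert: delta = 0.004241 m = 4.241 mm
Final answer: delta = 4.241 mm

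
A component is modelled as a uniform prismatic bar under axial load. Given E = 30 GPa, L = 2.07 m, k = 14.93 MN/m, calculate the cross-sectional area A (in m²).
Model: a uniform prismatic bar under axial load, so k = (A·E) / L.
Solve for A: A = (k·L) / E.
Convert to SI units:
  E = 30 GPa = 3 × 10¹⁰ Pa
  k = 14.93 MN/m = 1.493 × 10⁷ N/m
Substitute:
  A = ((1.493 × 10⁷) × 2.07) / (3 × 10¹⁰)
  A = 0.00103 m²
Final answer: A = 0.00103 m²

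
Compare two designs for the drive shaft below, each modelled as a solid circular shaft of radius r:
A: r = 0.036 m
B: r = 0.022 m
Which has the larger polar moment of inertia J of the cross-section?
Model: a solid circular shaft of radius r, so J = (π·r^4) / 2 (SI units).
  A: J = (π × 0.036^4) / 2 = 2.638 × 10⁻⁶ m⁴
  B: J = (π × 0.022^4) / 2 = 3.68 × 10⁻⁷ m⁴
2.638 × 10⁻⁶ m⁴ > 3.68 × 10⁻⁷ m⁴, so A is larger.
Final answer: A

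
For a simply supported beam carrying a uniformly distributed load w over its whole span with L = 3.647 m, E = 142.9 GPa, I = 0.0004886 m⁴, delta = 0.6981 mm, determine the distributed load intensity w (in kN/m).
Model: a simply supported beam carrying a uniformly distributed load w over its whole span, so delta = (5·w·L^4) / (384·E·I).
Solve for w: w = (384·delta·E·I) / (5·L^4).
Convert to SI units:
  E = 142.9 GPa = 1.429 × 10¹¹ Pa
  delta = 0.6981 mm = 0.0006981 m
Substitute:
  w = (384 × 0.0006981 × (1.429 × 10¹¹) × 0.0004886) / (5 × 3.647^4)
  w = 21160 N/m
Convert: w = 21160 N/m = 21.16 kN/m
Final answer: w = 21.16 kN/m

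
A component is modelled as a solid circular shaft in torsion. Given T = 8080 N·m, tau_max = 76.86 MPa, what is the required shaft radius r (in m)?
Model: a solid circular shaft in torsion, so tau_max = (2·T) / (π·r^3).
Solve for r: r = ((2·T) / (π·tau_max))^(1/3).
Convert to SI units:
  tau_max = 76.86 MPa = 7.686 × 10⁷ Pa
Substitute:
  r = ((2 × 8080) / (π × (7.686 × 10⁷)))^(1/3)
  r = 0.0406 m
Final answer: r = 0.0406 m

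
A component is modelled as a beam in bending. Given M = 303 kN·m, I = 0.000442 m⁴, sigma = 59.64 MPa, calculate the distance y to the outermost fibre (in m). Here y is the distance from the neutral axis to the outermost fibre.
Model: a beam in bending, so sigma = (M·y) / I.
Solve for y: y = (sigma·I) / M.
Convert to SI units:
  M = 303 kN·m = 303000 N·m
  sigma = 59.64 MPa = 5.964 × 10⁷ Pa
Substitute:
  y = ((5.964 × 10⁷) × 0.000442) / 303000
  y = 0.087 m
Final answer: y = 0.087 m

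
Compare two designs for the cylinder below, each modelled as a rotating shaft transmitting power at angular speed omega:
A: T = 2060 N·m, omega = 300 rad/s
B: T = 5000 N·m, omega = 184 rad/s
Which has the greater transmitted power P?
Model: a rotating shaft transmitting power at angular speed omega, so P = T·omega (SI units).
  A: P = 2060 × 300 = 618000 W = 618 kW
  B: P = 5000 × 184 = 920000 W = 920 kW
920 kW > 618 kW, so B is larger.
Final answer: B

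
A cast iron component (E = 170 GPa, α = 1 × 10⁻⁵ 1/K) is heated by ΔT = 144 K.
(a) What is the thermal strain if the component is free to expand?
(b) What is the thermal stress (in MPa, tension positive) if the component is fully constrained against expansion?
(a) Free thermal strain ε_th = α·ΔT = (1 × 10⁻⁵) × 144 = 0.00144
(b) Fully constrained, the expansion is suppressed, so σ = -E·α·ΔT. Convert E = 170 GPa = 1.7 × 10¹¹ Pa.
  σ = -(1.7 × 10¹¹) × (1 × 10⁻⁵) × 144 = -2.448 × 10⁸ Pa = -244.8 MPa (compressive)
Final answer: (a) ε_th = 0.00144, (b) σ = -244.8 MPa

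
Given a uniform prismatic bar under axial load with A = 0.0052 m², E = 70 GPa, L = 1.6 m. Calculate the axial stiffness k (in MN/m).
Model: a uniform prismatic bar under axial load, so k = (A·E) / L.
Convert to SI units:
  E = 70 GPa = 7 × 10¹⁰ Pa
Substitute:
  k = (0.0052 × (7 × 10¹⁰)) / 1.6
  k = 2.275 × 10⁸ N/m
Convert: k = 2.275 × 10⁸ N/m = 227.5 MN/m
Final answer: k = 227.5 MN/m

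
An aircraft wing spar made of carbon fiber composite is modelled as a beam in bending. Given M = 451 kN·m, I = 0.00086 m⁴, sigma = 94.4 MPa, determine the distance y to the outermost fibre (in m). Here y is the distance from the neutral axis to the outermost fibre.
Model: a beam in bending, so sigma = (M·y) / I.
Solve for y: y = (sigma·I) / M.
Convert to SI units:
  M = 451 kN·m = 451000 N·m
  sigma = 94.4 MPa = 9.44 × 10⁷ Pa
Substitute:
  y = ((9.44 × 10⁷) × 0.00086) / 451000
  y = 0.18 m
Final answer: y = 0.18 m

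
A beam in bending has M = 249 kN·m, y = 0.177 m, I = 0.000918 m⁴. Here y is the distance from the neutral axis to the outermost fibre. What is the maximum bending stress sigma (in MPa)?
Model: a beam in bending, so sigma = (M·y) / I.
Convert to SI units:
  M = 249 kN·m = 249000 N·m
Substitute:
  sigma = (249000 × 0.177) / 0.000918
  sigma = 4.801 × 10⁷ Pa
Convert: sigma = 4.801 × 10⁷ Pa = 48.01 MPa
Final answer: sigma = 48.01 MPa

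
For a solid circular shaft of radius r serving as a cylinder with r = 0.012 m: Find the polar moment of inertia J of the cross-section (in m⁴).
Model: a solid circular shaft of radius r, so J = (π·r^4) / 2.
Substitute:
  J = (π × 0.012^4) / 2
  J = 3.257 × 10⁻⁸ m⁴
Final answer: J = 3.257 × 10⁻⁸ m⁴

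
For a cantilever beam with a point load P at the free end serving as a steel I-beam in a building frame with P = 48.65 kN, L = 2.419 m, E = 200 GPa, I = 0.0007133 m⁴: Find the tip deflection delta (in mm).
Model: a cantilever beam with a point load P at the free end, so delta = (P·L^3) / (3·E·I).
Convert to SI units:
  P = 48.65 kN = 48650 N
  E = 200 GPa = 2 × 10¹¹ Pa
Substitute:
  delta = (48650 × 2.419^3) / (3 × (2 × 10¹¹) × 0.0007133)
  delta = 0.001609 m
Convert: delta = 0.001609 m = 1.609 mm
Final answer: delta = 1.609 mm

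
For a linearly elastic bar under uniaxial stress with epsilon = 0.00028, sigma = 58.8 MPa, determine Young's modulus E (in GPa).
Model: a linearly elastic bar under uniaxial stress, so sigma = E·epsilon.
Solve for E: E = sigma / epsilon.
Convert to SI units:
  sigma = 58.8 MPa = 5.88 × 10⁷ Pa
Substitute:
  E = (5.88 × 10⁷) / 0.00028
  E = 2.1 × 10¹¹ Pa
Convert: E = 2.1 × 10¹¹ Pa = 210 GPa
Final answer: E = 210 GPa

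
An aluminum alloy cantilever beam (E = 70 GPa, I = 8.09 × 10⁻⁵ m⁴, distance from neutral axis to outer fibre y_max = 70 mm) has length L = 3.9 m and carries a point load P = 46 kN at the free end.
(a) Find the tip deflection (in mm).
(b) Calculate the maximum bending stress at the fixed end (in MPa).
(a) Tip deflection of a cantilever with an end point load: δ = P·L^3 / (3·E·I). Convert P = 46 kN = 46000 N, E = 70 GPa = 7 × 10¹⁰ Pa.
  δ = (46000 × 3.9^3) / (3 × (7 × 10¹⁰) × (8.09 × 10⁻⁵)) = 0.1606 m = 160.6 mm
(b) Maximum bending moment at the fixed end: M = P·L = 46000 × 3.9 = 179400 N·m. Convert y_max = 70 mm = 0.07 m.
  σ = M·y_max / I = (179400 × 0.07) / (8.09 × 10⁻⁵) = 1.552 × 10⁸ Pa = 155.2 MPa
Final answer: (a) δ = 160.6 mm, (b) σ = 155.2 MPa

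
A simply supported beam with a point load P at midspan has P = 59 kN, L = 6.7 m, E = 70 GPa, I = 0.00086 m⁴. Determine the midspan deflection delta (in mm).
Model: a simply supported beam with a point load P at midspan, so delta = (P·L^3) / (48·E·I).
Convert to SI units:
  P = 59 kN = 59000 N
  E = 70 GPa = 7 × 10¹⁰ Pa
Substitute:
  delta = (59000 × 6.7^3) / (48 × (7 × 10¹⁰) × 0.00086)
  delta = 0.006141 m
Convert: delta = 0.006141 m = 6.141 mm
Final answer: delta = 6.141 mm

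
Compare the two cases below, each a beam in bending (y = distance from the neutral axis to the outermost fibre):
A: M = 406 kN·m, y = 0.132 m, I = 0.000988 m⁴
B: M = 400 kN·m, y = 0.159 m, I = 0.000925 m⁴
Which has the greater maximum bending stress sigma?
Model: a beam in bending (y = distance from the neutral axis to the outermost fibre), so sigma = (M·y) / I (SI units).
  A: sigma = (406000 × 0.132) / 0.000988 = 5.424 × 10⁷ Pa = 54.24 MPa
  B: sigma = (400000 × 0.159) / 0.000925 = 6.876 × 10⁷ Pa = 68.76 MPa
68.76 MPa > 54.24 MPa, so B is larger.
Final answer: B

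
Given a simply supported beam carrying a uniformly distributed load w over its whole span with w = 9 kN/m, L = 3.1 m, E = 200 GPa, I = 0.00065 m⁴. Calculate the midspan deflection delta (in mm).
Model: a simply supported beam carrying a uniformly distributed load w over its whole span, so delta = (5·w·L^4) / (384·E·I).
Convert to SI units:
  w = 9 kN/m = 9000 N/m
  E = 200 GPa = 2 × 10¹¹ Pa
Substitute:
  delta = (5 × 9000 × 3.1^4) / (384 × (2 × 10¹¹) × 0.00065)
  delta = 8.325 × 10⁻⁵ m
Convert: delta = 8.325 × 10⁻⁵ m = 0.08325 mm
Final answer: delta = 0.08325 mm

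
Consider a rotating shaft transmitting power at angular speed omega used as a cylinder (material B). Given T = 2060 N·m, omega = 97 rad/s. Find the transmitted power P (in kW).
Model: a rotating shaft transmitting power at angular speed omega, so P = T·omega.
Substitute:
  P = 2060 × 97
  P = 199800 W
Convert: P = 199800 W = 199.8 kW
Final answer: P = 199.8 kW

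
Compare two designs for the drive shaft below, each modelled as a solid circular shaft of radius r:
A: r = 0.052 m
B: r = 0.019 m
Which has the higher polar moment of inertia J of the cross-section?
Model: a solid circular shaft of radius r, so J = (π·r^4) / 2 (SI units).
  A: J = (π × 0.052^4) / 2 = 1.149 × 10⁻⁵ m⁴
  B: J = (π × 0.019^4) / 2 = 2.047 × 10⁻⁷ m⁴
1.149 × 10⁻⁵ m⁴ > 2.047 × 10⁻⁷ m⁴, so A is larger.
Final answer: A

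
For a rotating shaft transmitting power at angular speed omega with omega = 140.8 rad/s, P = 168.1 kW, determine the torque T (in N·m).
Model: a rotating shaft transmitting power at angular speed omega, so P = T·omega.
Solve for T: T = P / omega.
Convert to SI units:
  P = 168.1 kW = 168100 W
Substitute:
  T = 168100 / 140.8
  T = 1194 N·m
Final answer: T = 1194 N·m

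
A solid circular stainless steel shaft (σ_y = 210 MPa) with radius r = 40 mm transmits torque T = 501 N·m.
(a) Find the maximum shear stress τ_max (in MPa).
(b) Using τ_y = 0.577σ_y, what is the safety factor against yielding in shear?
(a) For a solid circular shaft, τ_max = T·r/J with J = π·r^4/2, i.e. τ_max = 2·T / (π·r^3). Convert r = 40 mm = 0.04 m.
  τ_max = (2 × 501) / (π × 0.04^3) = 4.984 × 10⁶ Pa = 4.984 MPa
(b) τ_y = 0.577 × 210 = 121.17 MPa
  SF = τ_y/τ_max = 121.17 / 4.984 = 24.31
Final answer: (a) τ_max = 4.984 MPa, (b) SF = 24.31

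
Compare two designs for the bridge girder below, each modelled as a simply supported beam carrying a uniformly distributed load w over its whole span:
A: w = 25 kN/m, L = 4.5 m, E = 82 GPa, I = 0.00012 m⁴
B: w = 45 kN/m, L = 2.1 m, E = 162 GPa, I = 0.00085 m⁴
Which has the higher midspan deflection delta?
Model: a simply supported beam carrying a uniformly distributed load w over its whole span, so delta = (5·w·L^4) / (384·E·I) (SI units).
  A: delta = (5 × 25000 × 4.5^4) / (384 × (8.2 × 10¹⁰) × 0.00012) = 0.01357 m = 13.57 mm
  B: delta = (5 × 45000 × 2.1^4) / (384 × (1.62 × 10¹¹) × 0.00085) = 8.276 × 10⁻⁵ m = 0.08276 mm
13.57 mm > 0.08276 mm, so A is larger.
Final answer: A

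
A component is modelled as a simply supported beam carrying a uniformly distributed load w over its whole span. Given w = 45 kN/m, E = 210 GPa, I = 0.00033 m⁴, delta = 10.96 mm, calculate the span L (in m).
Model: a simply supported beam carrying a uniformly distributed load w over its whole span, so delta = (5·w·L^4) / (384·E·I).
Solve for L: L = ((384·delta·E·I) / (5·w))^(1/4).
Convert to SI units:
  w = 45 kN/m = 45000 N/m
  E = 210 GPa = 2.1 × 10¹¹ Pa
  delta = 10.96 mm = 0.01096 m
Substitute:
  L = ((384 × 0.01096 × (2.1 × 10¹¹) × 0.00033) / (5 × 45000))^(1/4)
  L = 6 m
Final answer: L = 6 m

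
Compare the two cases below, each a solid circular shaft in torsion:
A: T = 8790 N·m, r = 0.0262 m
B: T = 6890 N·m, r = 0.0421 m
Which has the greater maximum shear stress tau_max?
Model: a solid circular shaft in torsion, so tau_max = (2·T) / (π·r^3) (SI units).
  A: tau_max = (2 × 8790) / (π × 0.0262^3) = 3.111 × 10⁸ Pa = 311.1 MPa
  B: tau_max = (2 × 6890) / (π × 0.0421^3) = 5.878 × 10⁷ Pa = 58.78 MPa
311.1 MPa > 58.78 MPa, so A is larger.
Final answer: A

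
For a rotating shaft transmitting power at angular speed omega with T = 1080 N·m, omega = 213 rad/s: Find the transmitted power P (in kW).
Model: a rotating shaft transmitting power at angular speed omega, so P = T·omega.
Substitute:
  P = 1080 × 213
  P = 230000 W
Convert: P = 230000 W = 230 kW
Final answer: P = 230 kW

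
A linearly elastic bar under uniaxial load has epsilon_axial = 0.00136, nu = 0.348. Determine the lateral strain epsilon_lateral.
Model: a linearly elastic bar under uniaxial load, so epsilon_lateral = -nu·epsilon_axial.
Substitute:
  epsilon_lateral = -(0.348 × 0.00136)
  epsilon_lateral = -0.0004733
Final answer: epsilon_lateral = -0.0004733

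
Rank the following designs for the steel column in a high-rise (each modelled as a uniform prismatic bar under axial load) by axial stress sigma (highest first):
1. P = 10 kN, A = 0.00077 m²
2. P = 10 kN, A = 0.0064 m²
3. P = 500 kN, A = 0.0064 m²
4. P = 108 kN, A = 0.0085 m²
Model: a uniform prismatic bar under axial load, so sigma = P / A (SI units).
  Case 1: sigma = 10000 / 0.00077 = 1.299 × 10⁷ Pa = 12.99 MPa
  Case 2: sigma = 10000 / 0.0064 = 1.562 × 10⁶ Pa = 1.562 MPa
  Case 3: sigma = 500000 / 0.0064 = 7.812 × 10⁷ Pa = 78.12 MPa
  Case 4: sigma = 108000 / 0.0085 = 1.271 × 10⁷ Pa = 12.71 MPa
Ordering: 78.12 MPa (case 3) > 12.99 MPa (case 1) > 12.71 MPa (case 4) > 1.562 MPa (case 2)
Final answer: 3, 1, 4, 2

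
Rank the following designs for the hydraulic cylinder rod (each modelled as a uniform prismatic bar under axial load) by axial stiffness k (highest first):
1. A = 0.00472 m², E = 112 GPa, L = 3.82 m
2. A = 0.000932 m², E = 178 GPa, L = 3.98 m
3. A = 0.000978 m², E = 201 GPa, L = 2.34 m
Model: a uniform prismatic bar under axial load, so k = (A·E) / L (SI units).
  Case 1: k = (0.00472 × (1.12 × 10¹¹)) / 3.82 = 1.384 × 10⁸ N/m = 138.4 MN/m
  Case 2: k = (0.000932 × (1.78 × 10¹¹)) / 3.98 = 4.168 × 10⁷ N/m = 41.68 MN/m
  Case 3: k = (0.000978 × (2.01 × 10¹¹)) / 2.34 = 8.401 × 10⁷ N/m = 84.01 MN/m
Ordering: 138.4 MN/m (case 1) > 84.01 MN/m (case 3) > 41.68 MN/m (case 2)
Final answer: 1, 3, 2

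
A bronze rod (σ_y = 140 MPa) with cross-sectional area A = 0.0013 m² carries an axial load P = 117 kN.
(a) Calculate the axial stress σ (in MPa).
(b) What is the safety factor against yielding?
(a) Axial stress σ = P/A. Convert P = 117 kN = 117000 N.
  σ = 117000 / 0.0013 = 9 × 10⁷ Pa = 90 MPa
(b) Safety factor SF = σ_y/σ = 140 / 90 = 1.556
Final answer: (a) σ = 90 MPa, (b) SF = 1.556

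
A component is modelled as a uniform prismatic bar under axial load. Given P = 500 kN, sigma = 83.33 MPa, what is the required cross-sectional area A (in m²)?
Model: a uniform prismatic bar under axial load, so sigma = P / A.
Solve for A: A = P / sigma.
Convert to SI units:
  P = 500 kN = 500000 N
  sigma = 83.33 MPa = 8.333 × 10⁷ Pa
Substitute:
  A = 500000 / (8.333 × 10⁷)
  A = 0.006 m²
Final answer: A = 0.006 m²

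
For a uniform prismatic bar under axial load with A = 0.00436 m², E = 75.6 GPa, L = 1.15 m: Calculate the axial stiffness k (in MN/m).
Model: a uniform prismatic bar under axial load, so k = (A·E) / L.
Convert to SI units:
  E = 75.6 GPa = 7.56 × 10¹⁰ Pa
Substitute:
  k = (0.00436 × (7.56 × 10¹⁰)) / 1.15
  k = 2.866 × 10⁸ N/m
Convert: k = 2.866 × 10⁸ N/m = 286.6 MN/m
Final answer: k = 286.6 MN/m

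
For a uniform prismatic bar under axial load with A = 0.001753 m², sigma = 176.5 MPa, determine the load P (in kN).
Model: a uniform prismatic bar under axial load, so sigma = P / A.
Solve for P: P = sigma·A.
Convert to SI units:
  sigma = 176.5 MPa = 1.765 × 10⁸ Pa
Substitute:
  P = (1.765 × 10⁸) × 0.001753
  P = 309400 N
Convert: P = 309400 N = 309.4 kN
Final answer: P = 309.4 kN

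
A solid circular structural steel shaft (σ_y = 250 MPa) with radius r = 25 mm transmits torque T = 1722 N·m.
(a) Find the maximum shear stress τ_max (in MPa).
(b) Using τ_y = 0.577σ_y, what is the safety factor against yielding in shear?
(a) For a solid circular shaft, τ_max = T·r/J with J = π·r^4/2, i.e. τ_max = 2·T / (π·r^3). Convert r = 25 mm = 0.025 m.
  τ_max = (2 × 1722) / (π × 0.025^3) = 7.016 × 10⁷ Pa = 70.16 MPa
(b) τ_y = 0.577 × 250 = 144.25 MPa
  SF = τ_y/τ_max = 144.25 / 70.16 = 2.056
Final answer: (a) τ_max = 70.16 MPa, (b) SF = 2.056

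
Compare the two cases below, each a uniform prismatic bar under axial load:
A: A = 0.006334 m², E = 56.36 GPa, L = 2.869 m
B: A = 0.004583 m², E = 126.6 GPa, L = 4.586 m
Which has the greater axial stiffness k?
Model: a uniform prismatic bar under axial load, so k = (A·E) / L (SI units).
  A: k = (0.006334 × (5.636 × 10¹⁰)) / 2.869 = 1.244 × 10⁸ N/m = 124.4 MN/m
  B: k = (0.004583 × (1.266 × 10¹¹)) / 4.586 = 1.265 × 10⁸ N/m = 126.5 MN/m
126.5 MN/m > 124.4 MN/m, so B is larger.
Final answer: B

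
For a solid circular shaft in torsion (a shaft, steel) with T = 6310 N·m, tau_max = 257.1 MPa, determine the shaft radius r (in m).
Model: a solid circular shaft in torsion, so tau_max = (2·T) / (π·r^3).
Solve for r: r = ((2·T) / (π·tau_max))^(1/3).
Convert to SI units:
  tau_max = 257.1 MPa = 2.571 × 10⁸ Pa
Substitute:
  r = ((2 × 6310) / (π × (2.571 × 10⁸)))^(1/3)
  r = 0.025 m
Final answer: r = 0.025 m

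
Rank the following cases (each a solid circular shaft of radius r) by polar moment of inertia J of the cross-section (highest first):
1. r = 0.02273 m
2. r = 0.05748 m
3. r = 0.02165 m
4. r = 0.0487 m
Model: a solid circular shaft of radius r, so J = (π·r^4) / 2 (SI units).
  Case 1: J = (π × 0.02273^4) / 2 = 4.193 × 10⁻⁷ m⁴
  Case 2: J = (π × 0.05748^4) / 2 = 1.715 × 10⁻⁵ m⁴
  Case 3: J = (π × 0.02165^4) / 2 = 3.451 × 10⁻⁷ m⁴
  Case 4: J = (π × 0.0487^4) / 2 = 8.836 × 10⁻⁶ m⁴
Ordering: 1.715 × 10⁻⁵ m⁴ (case 2) > 8.836 × 10⁻⁶ m⁴ (case 4) > 4.193 × 10⁻⁷ m⁴ (case 1) > 3.451 × 10⁻⁷ m⁴ (case 3)
Final answer: 2, 4, 1, 3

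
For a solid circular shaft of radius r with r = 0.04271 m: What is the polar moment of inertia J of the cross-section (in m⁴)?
Model: a solid circular shaft of radius r, so J = (π·r^4) / 2.
Substitute:
  J = (π × 0.04271^4) / 2
  J = 5.227 × 10⁻⁶ m⁴
Final answer: J = 5.227 × 10⁻⁶ m⁴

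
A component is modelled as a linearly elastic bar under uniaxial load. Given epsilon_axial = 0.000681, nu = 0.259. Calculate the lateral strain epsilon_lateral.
Model: a linearly elastic bar under uniaxial load, so epsilon_lateral = -nu·epsilon_axial.
Substitute:
  epsilon_lateral = -(0.259 × 0.000681)
  epsilon_lateral = -0.0001764
Final answer: epsilon_lateral = -0.0001764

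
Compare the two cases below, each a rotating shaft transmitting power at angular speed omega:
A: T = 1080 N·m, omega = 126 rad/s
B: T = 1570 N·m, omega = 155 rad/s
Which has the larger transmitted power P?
Model: a rotating shaft transmitting power at angular speed omega, so P = T·omega (SI units).
  A: P = 1080 × 126 = 136100 W = 136.1 kW
  B: P = 1570 × 155 = 243400 W = 243.4 kW
243.4 kW > 136.1 kW, so B is larger.
Final answer: B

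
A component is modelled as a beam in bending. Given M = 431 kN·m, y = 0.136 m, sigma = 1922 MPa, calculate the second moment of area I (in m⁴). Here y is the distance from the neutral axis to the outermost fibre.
Model: a beam in bending, so sigma = (M·y) / I.
Solve for I: I = (M·y) / sigma.
Convert to SI units:
  M = 431 kN·m = 431000 N·m
  sigma = 1922 MPa = 1.922 × 10⁹ Pa
Substitute:
  I = (431000 × 0.136) / (1.922 × 10⁹)
  I = 3.05 × 10⁻⁵ m⁴
Final answer: I = 3.05 × 10⁻⁵ m⁴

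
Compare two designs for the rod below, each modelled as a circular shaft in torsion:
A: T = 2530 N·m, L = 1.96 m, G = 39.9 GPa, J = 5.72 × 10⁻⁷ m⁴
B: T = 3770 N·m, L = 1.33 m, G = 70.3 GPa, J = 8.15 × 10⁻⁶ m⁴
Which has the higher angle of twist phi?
Model: a circular shaft in torsion, so phi = (T·L) / (G·J) (SI units).
  A: phi = (2530 × 1.96) / ((3.99 × 10¹⁰) × (5.72 × 10⁻⁷)) = 0.2173 rad = 12.45°
  B: phi = (3770 × 1.33) / ((7.03 × 10¹⁰) × (8.15 × 10⁻⁶)) = 0.008751 rad = 0.5014°
12.45° > 0.5014°, so A is larger.
Final answer: A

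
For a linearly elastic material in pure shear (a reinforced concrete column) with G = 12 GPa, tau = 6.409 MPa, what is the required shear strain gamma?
Model: a linearly elastic material in pure shear, so tau = G·gamma.
Solve for gamma: gamma = tau / G.
Convert to SI units:
  G = 12 GPa = 1.2 × 10¹⁰ Pa
  tau = 6.409 MPa = 6.409 × 10⁶ Pa
Substitute:
  gamma = (6.409 × 10⁶) / (1.2 × 10¹⁰)
  gamma = 0.0005341
Final answer: gamma = 0.0005341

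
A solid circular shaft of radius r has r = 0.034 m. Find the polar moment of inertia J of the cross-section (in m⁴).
Model: a solid circular shaft of radius r, so J = (π·r^4) / 2.
Substitute:
  J = (π × 0.034^4) / 2
  J = 2.099 × 10⁻⁶ m⁴
Final answer: J = 2.099 × 10⁻⁶ m⁴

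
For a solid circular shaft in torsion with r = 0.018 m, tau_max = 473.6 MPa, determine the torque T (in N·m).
Model: a solid circular shaft in torsion, so tau_max = (2·T) / (π·r^3).
Solve for T: T = (π·tau_max·r^3) / 2.
Convert to SI units:
  tau_max = 473.6 MPa = 4.736 × 10⁸ Pa
Substitute:
  T = (π × (4.736 × 10⁸) × 0.018^3) / 2
  T = 4339 N·m
Final answer: T = 4339 N·m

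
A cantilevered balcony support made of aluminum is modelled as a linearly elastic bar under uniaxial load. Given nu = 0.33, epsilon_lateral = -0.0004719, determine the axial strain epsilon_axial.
Model: a linearly elastic bar under uniaxial load, so epsilon_lateral = -nu·epsilon_axial.
Solve for epsilon_axial: epsilon_axial = -epsilon_lateral / nu.
Substitute:
  epsilon_axial = -(-0.0004719) / 0.33
  epsilon_axial = 0.00143
Final answer: epsilon_axial = 0.00143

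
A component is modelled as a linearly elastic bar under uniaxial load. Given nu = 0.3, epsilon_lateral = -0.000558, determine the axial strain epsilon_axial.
Model: a linearly elastic bar under uniaxial load, so epsilon_lateral = -nu·epsilon_axial.
Solve for epsilon_axial: epsilon_axial = -epsilon_lateral / nu.
Substitute:
  epsilon_axial = -(-0.000558) / 0.3
  epsilon_axial = 0.00186
Final answer: epsilon_axial = 0.00186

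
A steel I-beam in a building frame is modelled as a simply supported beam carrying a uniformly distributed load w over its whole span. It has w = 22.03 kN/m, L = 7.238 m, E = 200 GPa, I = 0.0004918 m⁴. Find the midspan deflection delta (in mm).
Model: a simply supported beam carrying a uniformly distributed load w over its whole span, so delta = (5·w·L^4) / (384·E·I).
Convert to SI units:
  w = 22.03 kN/m = 22030 N/m
  E = 200 GPa = 2 × 10¹¹ Pa
Substitute:
  delta = (5 × 22030 × 7.238^4) / (384 × (2 × 10¹¹) × 0.0004918)
  delta = 0.008004 m
Convert: delta = 0.008004 m = 8.004 mm
Final answer: delta = 8.004 mm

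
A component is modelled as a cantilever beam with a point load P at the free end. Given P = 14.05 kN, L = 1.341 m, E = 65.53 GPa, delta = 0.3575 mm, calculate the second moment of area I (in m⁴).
Model: a cantilever beam with a point load P at the free end, so delta = (P·L^3) / (3·E·I).
Solve for I: I = (P·L^3) / (3·delta·E).
Convert to SI units:
  P = 14.05 kN = 14050 N
  E = 65.53 GPa = 6.553 × 10¹⁰ Pa
  delta = 0.3575 mm = 0.0003575 m
Substitute:
  I = (14050 × 1.341^3) / (3 × 0.0003575 × (6.553 × 10¹⁰))
  I = 0.0004821 m⁴
Final answer: I = 0.0004821 m⁴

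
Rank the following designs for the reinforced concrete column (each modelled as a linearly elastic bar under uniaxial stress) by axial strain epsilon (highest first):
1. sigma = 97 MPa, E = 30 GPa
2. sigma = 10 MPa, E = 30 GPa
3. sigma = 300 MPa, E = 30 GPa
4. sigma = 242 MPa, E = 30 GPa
Model: a linearly elastic bar under uniaxial stress, so epsilon = sigma / E (SI units).
  Case 1: epsilon = (9.7 × 10⁷) / (3 × 10¹⁰) = 0.003233
  Case 2: epsilon = (1 × 10⁷) / (3 × 10¹⁰) = 0.0003333
  Case 3: epsilon = (3 × 10⁸) / (3 × 10¹⁰) = 0.01
  Case 4: epsilon = (2.42 × 10⁸) / (3 × 10¹⁰) = 0.008067
Ordering: 0.01 (case 3) > 0.008067 (case 4) > 0.003233 (case 1) > 0.0003333 (case 2)
Final answer: 3, 4, 1, 2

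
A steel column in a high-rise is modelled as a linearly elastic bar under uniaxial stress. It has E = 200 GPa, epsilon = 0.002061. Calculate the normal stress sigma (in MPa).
Model: a linearly elastic bar under uniaxial stress, so sigma = E·epsilon.
Convert to SI units:
  E = 200 GPa = 2 × 10¹¹ Pa
Substitute:
  sigma = (2 × 10¹¹) × 0.002061
  sigma = 4.122 × 10⁸ Pa
Convert: sigma = 4.122 × 10⁸ Pa = 412.2 MPa
Final answer: sigma = 412.2 MPa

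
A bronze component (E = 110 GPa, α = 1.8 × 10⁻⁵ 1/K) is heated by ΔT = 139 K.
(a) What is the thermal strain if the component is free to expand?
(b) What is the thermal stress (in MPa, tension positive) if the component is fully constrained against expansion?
(a) Free thermal strain ε_th = α·ΔT = (1.8 × 10⁻⁵) × 139 = 0.002502
(b) Fully constrained, the expansion is suppressed, so σ = -E·α·ΔT. Convert E = 110 GPa = 1.1 × 10¹¹ Pa.
  σ = -(1.1 × 10¹¹) × (1.8 × 10⁻⁵) × 139 = -2.752 × 10⁸ Pa = -275.2 MPa (compressive)
Final answer: (a) ε_th = 0.002502, (b) σ = -275.2 MPa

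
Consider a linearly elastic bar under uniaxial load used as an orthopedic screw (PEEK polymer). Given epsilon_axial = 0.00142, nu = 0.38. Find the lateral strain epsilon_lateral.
Model: a linearly elastic bar under uniaxial load, so epsilon_lateral = -nu·epsilon_axial.
Substitute:
  epsilon_lateral = -(0.38 × 0.00142)
  epsilon_lateral = -0.0005396
Final answer: epsilon_lateral = -0.0005396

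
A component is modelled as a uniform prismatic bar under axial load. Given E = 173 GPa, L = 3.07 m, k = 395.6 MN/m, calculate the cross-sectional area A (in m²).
Model: a uniform prismatic bar under axial load, so k = (A·E) / L.
Solve for A: A = (k·L) / E.
Convert to SI units:
  E = 173 GPa = 1.73 × 10¹¹ Pa
  k = 395.6 MN/m = 3.956 × 10⁸ N/m
Substitute:
  A = ((3.956 × 10⁸) × 3.07) / (1.73 × 10¹¹)
  A = 0.00702 m²
Final answer: A = 0.00702 m²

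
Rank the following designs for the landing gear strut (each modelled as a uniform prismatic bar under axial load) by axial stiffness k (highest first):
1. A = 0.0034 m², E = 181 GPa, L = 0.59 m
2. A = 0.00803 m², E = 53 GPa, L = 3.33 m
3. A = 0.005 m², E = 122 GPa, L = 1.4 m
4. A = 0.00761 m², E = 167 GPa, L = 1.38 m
Model: a uniform prismatic bar under axial load, so k = (A·E) / L (SI units).
  Case 1: k = (0.0034 × (1.81 × 10¹¹)) / 0.59 = 1.043 × 10⁹ N/m = 1043 MN/m
  Case 2: k = (0.00803 × (5.3 × 10¹⁰)) / 3.33 = 1.278 × 10⁸ N/m = 127.8 MN/m
  Case 3: k = (0.005 × (1.22 × 10¹¹)) / 1.4 = 4.357 × 10⁸ N/m = 435.7 MN/m
  Case 4: k = (0.00761 × (1.67 × 10¹¹)) / 1.38 = 9.209 × 10⁸ N/m = 920.9 MN/m
Ordering: 1043 MN/m (case 1) > 920.9 MN/m (case 4) > 435.7 MN/m (case 3) > 127.8 MN/m (case 2)
Final answer: 1, 4, 3, 2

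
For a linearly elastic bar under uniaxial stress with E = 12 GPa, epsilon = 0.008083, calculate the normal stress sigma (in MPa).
Model: a linearly elastic bar under uniaxial stress, so epsilon = sigma / E.
Solve for sigma: sigma = epsilon·E.
Convert to SI units:
  E = 12 GPa = 1.2 × 10¹⁰ Pa
Substitute:
  sigma = 0.008083 × (1.2 × 10¹⁰)
  sigma = 9.7 × 10⁷ Pa
Convert: sigma = 9.7 × 10⁷ Pa = 97 MPa
Final answer: sigma = 97 MPa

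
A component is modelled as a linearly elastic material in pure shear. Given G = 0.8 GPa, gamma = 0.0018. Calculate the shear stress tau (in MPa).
Model: a linearly elastic material in pure shear, so tau = G·gamma.
Convert to SI units:
  G = 0.8 GPa = 8 × 10⁸ Pa
Substitute:
  tau = (8 × 10⁸) × 0.0018
  tau = 1.44 × 10⁶ Pa
Convert: tau = 1.44 × 10⁶ Pa = 1.44 MPa
Final answer: tau = 1.44 MPa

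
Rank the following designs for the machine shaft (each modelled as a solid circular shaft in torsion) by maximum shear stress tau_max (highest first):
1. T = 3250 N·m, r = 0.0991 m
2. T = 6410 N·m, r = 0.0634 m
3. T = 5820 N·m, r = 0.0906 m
Model: a solid circular shaft in torsion, so tau_max = (2·T) / (π·r^3) (SI units).
  Case 1: tau_max = (2 × 3250) / (π × 0.0991^3) = 2.126 × 10⁶ Pa = 2.126 MPa
  Case 2: tau_max = (2 × 6410) / (π × 0.0634^3) = 1.601 × 10⁷ Pa = 16.01 MPa
  Case 3: tau_max = (2 × 5820) / (π × 0.0906^3) = 4.982 × 10⁶ Pa = 4.982 MPa
Ordering: 16.01 MPa (case 2) > 4.982 MPa (case 3) > 2.126 MPa (case 1)
Final answer: 2, 3, 1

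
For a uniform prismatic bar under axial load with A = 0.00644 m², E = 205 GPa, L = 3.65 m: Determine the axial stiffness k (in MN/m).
Model: a uniform prismatic bar under axial load, so k = (A·E) / L.
Convert to SI units:
  E = 205 GPa = 2.05 × 10¹¹ Pa
Substitute:
  k = (0.00644 × (2.05 × 10¹¹)) / 3.65
  k = 3.617 × 10⁸ N/m
Convert: k = 3.617 × 10⁸ N/m = 361.7 MN/m
Final answer: k = 361.7 MN/m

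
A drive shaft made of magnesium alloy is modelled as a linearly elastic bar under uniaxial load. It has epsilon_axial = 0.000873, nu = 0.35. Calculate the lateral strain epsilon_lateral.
Model: a linearly elastic bar under uniaxial load, so epsilon_lateral = -nu·epsilon_axial.
Substitute:
  epsilon_lateral = -(0.35 × 0.000873)
  epsilon_lateral = -0.0003055
Final answer: epsilon_lateral = -0.0003055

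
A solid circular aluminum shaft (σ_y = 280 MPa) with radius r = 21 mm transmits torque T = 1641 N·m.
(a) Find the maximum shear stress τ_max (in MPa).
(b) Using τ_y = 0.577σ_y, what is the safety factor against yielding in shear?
(a) For a solid circular shaft, τ_max = T·r/J with J = π·r^4/2, i.e. τ_max = 2·T / (π·r^3). Convert r = 21 mm = 0.021 m.
  τ_max = (2 × 1641) / (π × 0.021^3) = 1.128 × 10⁸ Pa = 112.8 MPa
(b) τ_y = 0.577 × 280 = 161.56 MPa
  SF = τ_y/τ_max = 161.56 / 112.8 = 1.432
Final answer: (a) τ_max = 112.8 MPa, (b) SF = 1.432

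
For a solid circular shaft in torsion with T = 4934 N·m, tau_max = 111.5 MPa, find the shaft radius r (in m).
Model: a solid circular shaft in torsion, so tau_max = (2·T) / (π·r^3).
Solve for r: r = ((2·T) / (π·tau_max))^(1/3).
Convert to SI units:
  tau_max = 111.5 MPa = 1.115 × 10⁸ Pa
Substitute:
  r = ((2 × 4934) / (π × (1.115 × 10⁸)))^(1/3)
  r = 0.03043 m
Final answer: r = 0.03043 m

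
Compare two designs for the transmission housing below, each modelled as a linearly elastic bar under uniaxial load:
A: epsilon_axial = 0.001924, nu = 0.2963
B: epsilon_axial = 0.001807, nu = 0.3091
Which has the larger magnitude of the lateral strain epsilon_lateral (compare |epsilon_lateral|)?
Model: a linearly elastic bar under uniaxial load, so epsilon_lateral = -nu·epsilon_axial (SI units).
  A: epsilon_lateral = -(0.2963 × 0.001924) = -0.0005701
  B: epsilon_lateral = -(0.3091 × 0.001807) = -0.0005585
|epsilon_lateral|: A = 0.0005701, B = 0.0005585, so A is larger in magnitude.
Final answer: A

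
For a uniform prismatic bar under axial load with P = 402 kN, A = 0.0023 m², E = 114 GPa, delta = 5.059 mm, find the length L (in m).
Model: a uniform prismatic bar under axial load, so delta = (P·L) / (A·E).
Solve for L: L = (delta·A·E) / P.
Convert to SI units:
  P = 402 kN = 402000 N
  E = 114 GPa = 1.14 × 10¹¹ Pa
  delta = 5.059 mm = 0.005059 m
Substitute:
  L = (0.005059 × 0.0023 × (1.14 × 10¹¹)) / 402000
  L = 3.3 m
Final answer: L = 3.3 m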